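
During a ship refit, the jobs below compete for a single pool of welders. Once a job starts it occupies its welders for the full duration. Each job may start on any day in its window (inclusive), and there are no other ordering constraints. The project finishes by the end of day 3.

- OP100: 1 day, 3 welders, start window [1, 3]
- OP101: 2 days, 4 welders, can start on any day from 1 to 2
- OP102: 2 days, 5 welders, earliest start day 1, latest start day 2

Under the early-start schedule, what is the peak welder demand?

12

Early-start schedule: OP100@1, OP101@1, OP102@1.
Load per day: day 1: 12, day 2: 9, day 3: 0.
Peak is 12.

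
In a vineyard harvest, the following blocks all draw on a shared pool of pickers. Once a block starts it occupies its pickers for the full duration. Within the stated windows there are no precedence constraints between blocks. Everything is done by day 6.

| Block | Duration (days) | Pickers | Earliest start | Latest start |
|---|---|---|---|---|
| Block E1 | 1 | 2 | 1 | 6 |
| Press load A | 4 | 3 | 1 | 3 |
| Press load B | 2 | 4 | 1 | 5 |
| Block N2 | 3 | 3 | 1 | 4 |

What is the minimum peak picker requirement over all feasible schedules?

Early-start (Block E1@1, Press load A@1, Press load B@1, Block N2@1) gives peak 12: d1:12  d2:10  d3:6  d4:3  d5:0  d6:0.
Shift Press load B→5, Block N2→2.
Schedule Block E1@1, Press load A@1, Press load B@5, Block N2@2: d1:5  d2:6  d3:6  d4:6  d5:4  d6:4 — peak 6.
Total picker-days = 31 over 6 days ⇒ peak ≥ ⌈31/6⌉ = 6, so 6 is optimal.

6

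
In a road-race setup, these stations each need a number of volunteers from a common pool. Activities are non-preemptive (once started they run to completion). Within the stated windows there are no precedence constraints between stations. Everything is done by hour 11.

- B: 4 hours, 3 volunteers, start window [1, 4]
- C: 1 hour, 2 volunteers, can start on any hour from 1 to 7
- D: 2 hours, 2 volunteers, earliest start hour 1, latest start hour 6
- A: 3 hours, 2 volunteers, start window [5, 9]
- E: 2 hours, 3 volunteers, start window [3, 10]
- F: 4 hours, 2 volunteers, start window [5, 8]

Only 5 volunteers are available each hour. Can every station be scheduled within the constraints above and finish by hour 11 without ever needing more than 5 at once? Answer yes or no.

yes

Schedule B@1, C@5, D@5, A@7, E@10, F@6: h1:3  h2:3  h3:3  h4:3  h5:4  h6:4  h7:4  h8:4  h9:4  h10:3  h11:3 — peak 4 ≤ 5.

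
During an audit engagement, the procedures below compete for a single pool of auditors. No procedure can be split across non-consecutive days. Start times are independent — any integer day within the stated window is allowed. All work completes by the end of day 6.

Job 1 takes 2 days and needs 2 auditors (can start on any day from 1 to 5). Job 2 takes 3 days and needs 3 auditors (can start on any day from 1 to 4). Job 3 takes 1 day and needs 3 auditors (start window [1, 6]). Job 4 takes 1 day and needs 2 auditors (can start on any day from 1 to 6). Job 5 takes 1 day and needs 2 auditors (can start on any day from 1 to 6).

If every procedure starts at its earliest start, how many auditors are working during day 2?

5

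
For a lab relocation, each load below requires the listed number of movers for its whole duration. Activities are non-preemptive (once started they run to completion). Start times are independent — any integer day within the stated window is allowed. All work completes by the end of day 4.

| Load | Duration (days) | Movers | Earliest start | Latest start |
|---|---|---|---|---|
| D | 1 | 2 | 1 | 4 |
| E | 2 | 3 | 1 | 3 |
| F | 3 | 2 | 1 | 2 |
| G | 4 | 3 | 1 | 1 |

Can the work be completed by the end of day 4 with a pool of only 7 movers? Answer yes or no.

no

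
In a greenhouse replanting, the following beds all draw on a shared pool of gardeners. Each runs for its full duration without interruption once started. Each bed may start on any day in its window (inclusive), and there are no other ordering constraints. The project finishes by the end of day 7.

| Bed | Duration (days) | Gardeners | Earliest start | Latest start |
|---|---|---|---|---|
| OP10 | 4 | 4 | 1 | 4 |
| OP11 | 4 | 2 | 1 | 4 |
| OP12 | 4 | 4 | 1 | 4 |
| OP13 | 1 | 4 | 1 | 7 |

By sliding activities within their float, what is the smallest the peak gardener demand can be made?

Early-start (OP10@1, OP11@1, OP12@1, OP13@1) gives peak 14: d1:14  d2:10  d3:10  d4:10  d5:0  d6:0  d7:0.
Shift OP13→5.
Schedule OP10@1, OP11@1, OP12@1, OP13@5: d1:10  d2:10  d3:10  d4:10  d5:4  d6:0  d7:0 — peak 10.

10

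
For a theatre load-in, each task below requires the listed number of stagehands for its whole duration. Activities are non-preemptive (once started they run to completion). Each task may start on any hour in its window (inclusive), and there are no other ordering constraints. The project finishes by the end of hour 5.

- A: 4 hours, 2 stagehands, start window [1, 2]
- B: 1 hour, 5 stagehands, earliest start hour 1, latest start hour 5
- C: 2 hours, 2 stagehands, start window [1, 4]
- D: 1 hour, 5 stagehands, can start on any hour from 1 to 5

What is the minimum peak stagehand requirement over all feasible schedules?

Early-start (A@1, B@1, C@1, D@1) gives peak 14: h1:14  h2:4  h3:2  h4:2  h5:0.
Shift C→2, D→4.
Schedule A@1, B@1, C@2, D@4: h1:7  h2:4  h3:4  h4:7  h5:0 — peak 7.

7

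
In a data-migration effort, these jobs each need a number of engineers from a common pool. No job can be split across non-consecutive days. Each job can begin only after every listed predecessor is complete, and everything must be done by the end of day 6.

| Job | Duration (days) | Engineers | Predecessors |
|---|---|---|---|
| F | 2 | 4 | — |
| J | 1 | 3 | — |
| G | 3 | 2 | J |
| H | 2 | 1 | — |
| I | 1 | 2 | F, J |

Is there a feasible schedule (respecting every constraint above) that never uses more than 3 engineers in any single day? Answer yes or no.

Total engineer-days = 21; over 6 days the average is 21/6 > 3, so some day must exceed 3.

no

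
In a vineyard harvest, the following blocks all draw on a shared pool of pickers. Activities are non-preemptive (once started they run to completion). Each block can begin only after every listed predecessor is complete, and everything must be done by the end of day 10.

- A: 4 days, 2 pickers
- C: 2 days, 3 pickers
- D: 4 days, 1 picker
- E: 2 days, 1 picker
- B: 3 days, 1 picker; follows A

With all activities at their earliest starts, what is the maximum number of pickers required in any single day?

Early-start schedule: A@1, C@1, D@1, E@1, B@5.
Load per day: day 1: 7, day 2: 7, day 3: 3, day 4: 3, day 5: 1, day 6: 1, day 7: 1, day 8: 0, day 9: 0, day 10: 0.
Peak is 7.

7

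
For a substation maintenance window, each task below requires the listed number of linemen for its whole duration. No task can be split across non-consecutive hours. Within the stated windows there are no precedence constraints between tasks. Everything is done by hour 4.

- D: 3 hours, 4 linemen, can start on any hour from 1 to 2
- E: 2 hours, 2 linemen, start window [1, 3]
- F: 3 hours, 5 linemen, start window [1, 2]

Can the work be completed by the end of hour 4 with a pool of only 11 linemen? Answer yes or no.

yes

Schedule D@1, E@1, F@1: h1:11  h2:11  h3:9  h4:0 — peak 11 ≤ 11.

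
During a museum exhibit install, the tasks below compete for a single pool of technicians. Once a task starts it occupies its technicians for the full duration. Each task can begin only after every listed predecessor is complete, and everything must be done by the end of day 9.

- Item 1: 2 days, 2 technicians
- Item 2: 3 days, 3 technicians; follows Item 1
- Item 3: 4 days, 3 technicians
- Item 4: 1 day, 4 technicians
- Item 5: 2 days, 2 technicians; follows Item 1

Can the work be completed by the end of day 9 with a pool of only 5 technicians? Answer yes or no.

yes

Schedule Item 1@1, Item 2@5, Item 3@1, Item 4@8, Item 5@3: d1:5  d2:5  d3:5  d4:5  d5:3  d6:3  d7:3  d8:4  d9:0 — peak 5 ≤ 5.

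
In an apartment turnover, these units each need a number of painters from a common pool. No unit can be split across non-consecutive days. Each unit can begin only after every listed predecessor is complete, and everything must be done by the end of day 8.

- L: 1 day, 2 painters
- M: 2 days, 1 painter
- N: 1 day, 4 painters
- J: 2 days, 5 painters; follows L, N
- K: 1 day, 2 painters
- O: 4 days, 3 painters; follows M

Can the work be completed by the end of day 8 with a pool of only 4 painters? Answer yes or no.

no

The minimum achievable peak is 5; 4 < 5, so no feasible schedule stays within the cap.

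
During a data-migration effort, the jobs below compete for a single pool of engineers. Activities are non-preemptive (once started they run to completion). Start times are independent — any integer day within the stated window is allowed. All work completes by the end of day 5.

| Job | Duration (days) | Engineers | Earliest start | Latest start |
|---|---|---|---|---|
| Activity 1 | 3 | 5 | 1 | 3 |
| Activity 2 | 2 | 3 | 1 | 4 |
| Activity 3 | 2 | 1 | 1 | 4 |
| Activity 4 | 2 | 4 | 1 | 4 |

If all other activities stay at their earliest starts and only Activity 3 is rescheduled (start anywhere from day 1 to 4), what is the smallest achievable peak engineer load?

12

Activity 3@1: d1:13  d2:13  d3:5  d4:0  d5:0 → peak 13
Activity 3@2: d1:12  d2:13  d3:6  d4:0  d5:0 → peak 13
Activity 3@3: d1:12  d2:12  d3:6  d4:1  d5:0 → peak 12
Activity 3@4: d1:12  d2:12  d3:5  d4:1  d5:1 → peak 12
Best is Activity 3@3, peak 12.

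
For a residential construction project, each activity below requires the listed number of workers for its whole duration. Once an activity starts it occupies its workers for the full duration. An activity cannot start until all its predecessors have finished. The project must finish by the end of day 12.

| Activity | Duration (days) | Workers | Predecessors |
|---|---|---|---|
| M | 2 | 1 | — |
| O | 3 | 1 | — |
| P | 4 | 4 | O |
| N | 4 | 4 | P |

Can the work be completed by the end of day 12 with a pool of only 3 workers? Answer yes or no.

no

Total worker-days = 37; over 12 days the average is 37/12 > 3, so some day must exceed 3.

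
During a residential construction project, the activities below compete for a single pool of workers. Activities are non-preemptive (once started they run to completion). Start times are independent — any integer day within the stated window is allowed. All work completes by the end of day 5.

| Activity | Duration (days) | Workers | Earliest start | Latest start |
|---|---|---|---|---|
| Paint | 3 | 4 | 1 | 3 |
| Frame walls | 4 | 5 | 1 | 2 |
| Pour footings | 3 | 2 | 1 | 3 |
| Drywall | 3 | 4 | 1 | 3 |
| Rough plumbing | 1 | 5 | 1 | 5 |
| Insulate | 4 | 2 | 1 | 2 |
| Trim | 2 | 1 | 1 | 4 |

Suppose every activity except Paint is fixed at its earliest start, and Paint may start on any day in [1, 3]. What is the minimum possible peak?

19

Paint@1: d1:23  d2:18  d3:17  d4:7  d5:0 → peak 23
Paint@2: d1:19  d2:18  d3:17  d4:11  d5:0 → peak 19
Paint@3: d1:19  d2:14  d3:17  d4:11  d5:4 → peak 19
Best is Paint@2, peak 19.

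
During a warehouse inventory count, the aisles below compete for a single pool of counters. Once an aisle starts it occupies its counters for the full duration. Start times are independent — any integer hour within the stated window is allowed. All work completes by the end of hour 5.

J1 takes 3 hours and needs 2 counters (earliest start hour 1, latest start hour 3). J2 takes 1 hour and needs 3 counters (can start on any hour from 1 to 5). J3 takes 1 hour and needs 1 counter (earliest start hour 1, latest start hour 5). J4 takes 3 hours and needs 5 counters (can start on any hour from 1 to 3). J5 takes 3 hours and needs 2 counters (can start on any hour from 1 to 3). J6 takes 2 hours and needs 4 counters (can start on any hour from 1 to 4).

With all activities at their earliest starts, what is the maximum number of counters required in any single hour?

Early-start schedule: J1@1, J2@1, J3@1, J4@1, J5@1, J6@1.
Load per hour: hour 1: 17, hour 2: 13, hour 3: 9, hour 4: 0, hour 5: 0.
Peak is 17.

17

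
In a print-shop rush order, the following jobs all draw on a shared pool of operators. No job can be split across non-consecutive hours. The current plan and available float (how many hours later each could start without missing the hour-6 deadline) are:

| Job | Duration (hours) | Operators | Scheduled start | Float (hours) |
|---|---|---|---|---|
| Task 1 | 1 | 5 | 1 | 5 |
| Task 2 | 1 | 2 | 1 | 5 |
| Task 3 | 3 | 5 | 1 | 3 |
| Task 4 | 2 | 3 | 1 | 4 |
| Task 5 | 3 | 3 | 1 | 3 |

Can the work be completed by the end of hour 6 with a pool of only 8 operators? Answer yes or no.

yes

Schedule Task 1@1, Task 2@1, Task 3@2, Task 4@2, Task 5@4: h1:7  h2:8  h3:8  h4:8  h5:3  h6:3 — peak 8 ≤ 8.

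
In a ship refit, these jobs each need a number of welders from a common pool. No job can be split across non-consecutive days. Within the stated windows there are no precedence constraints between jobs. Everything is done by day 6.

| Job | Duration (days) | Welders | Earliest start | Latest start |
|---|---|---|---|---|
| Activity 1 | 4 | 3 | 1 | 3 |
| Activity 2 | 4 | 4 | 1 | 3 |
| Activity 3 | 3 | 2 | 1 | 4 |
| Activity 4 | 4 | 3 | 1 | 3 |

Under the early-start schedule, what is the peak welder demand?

Early-start schedule: Activity 1@1, Activity 2@1, Activity 3@1, Activity 4@1.
Load per day: day 1: 12, day 2: 12, day 3: 12, day 4: 10, day 5: 0, day 6: 0.
Peak is 12.

12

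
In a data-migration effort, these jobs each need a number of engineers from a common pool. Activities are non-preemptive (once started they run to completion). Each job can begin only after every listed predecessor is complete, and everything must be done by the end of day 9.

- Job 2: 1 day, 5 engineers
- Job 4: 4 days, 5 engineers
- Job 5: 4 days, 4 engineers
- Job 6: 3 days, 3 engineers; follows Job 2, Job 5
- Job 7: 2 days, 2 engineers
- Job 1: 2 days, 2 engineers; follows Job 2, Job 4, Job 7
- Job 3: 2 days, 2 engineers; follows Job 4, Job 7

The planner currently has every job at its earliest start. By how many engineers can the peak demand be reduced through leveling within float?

7

Early-start peak: d1:16  d2:11  d3:9  d4:9  d5:7  d6:7  d7:3  d8:0  d9:0 ⇒ 16.
Leveled (Job 2@1, Job 4@2, Job 5@1, Job 6@5, Job 7@6, Job 1@8, Job 3@8): d1:9  d2:9  d3:9  d4:9  d5:8  d6:5  d7:5  d8:4  d9:4 ⇒ 9.
Reduction 16 − 9 = 7.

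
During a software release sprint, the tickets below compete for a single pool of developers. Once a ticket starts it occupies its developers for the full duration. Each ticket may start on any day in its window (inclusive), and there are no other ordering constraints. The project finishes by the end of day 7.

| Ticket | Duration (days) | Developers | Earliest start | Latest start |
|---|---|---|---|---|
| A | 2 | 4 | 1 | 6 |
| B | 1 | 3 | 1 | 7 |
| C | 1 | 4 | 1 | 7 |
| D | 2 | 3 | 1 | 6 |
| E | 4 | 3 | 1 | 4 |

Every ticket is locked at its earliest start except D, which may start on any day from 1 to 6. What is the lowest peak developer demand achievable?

D@1: d1:17  d2:10  d3:3  d4:3  d5:0  d6:0  d7:0 → peak 17
D@2: d1:14  d2:10  d3:6  d4:3  d5:0  d6:0  d7:0 → peak 14
D@3: d1:14  d2:7  d3:6  d4:6  d5:0  d6:0  d7:0 → peak 14
D@4: d1:14  d2:7  d3:3  d4:6  d5:3  d6:0  d7:0 → peak 14
D@5: d1:14  d2:7  d3:3  d4:3  d5:3  d6:3  d7:0 → peak 14
D@6: d1:14  d2:7  d3:3  d4:3  d5:0  d6:3  d7:3 → peak 14
Best is D@2, peak 14.

14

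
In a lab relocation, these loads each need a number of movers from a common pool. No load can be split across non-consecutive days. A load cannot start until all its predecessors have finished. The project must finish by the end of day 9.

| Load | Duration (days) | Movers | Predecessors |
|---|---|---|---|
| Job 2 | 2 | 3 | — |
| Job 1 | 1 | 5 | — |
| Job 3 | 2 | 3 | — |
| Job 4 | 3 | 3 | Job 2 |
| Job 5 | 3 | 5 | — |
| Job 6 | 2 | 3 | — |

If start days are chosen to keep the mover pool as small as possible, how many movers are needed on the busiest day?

6

Early-start (Job 2@1, Job 1@1, Job 3@1, Job 4@3, Job 5@1, Job 6@1) gives peak 19: d1:19  d2:14  d3:8  d4:3  d5:3  d6:0  d7:0  d8:0  d9:0.
Shift Job 1→3, Job 4→4, Job 5→7, Job 6→4.
Schedule Job 2@1, Job 1@3, Job 3@1, Job 4@4, Job 5@7, Job 6@4: d1:6  d2:6  d3:5  d4:6  d5:6  d6:3  d7:5  d8:5  d9:5 — peak 6.
Total mover-days = 47 over 9 days ⇒ peak ≥ ⌈47/9⌉ = 6, so 6 is optimal.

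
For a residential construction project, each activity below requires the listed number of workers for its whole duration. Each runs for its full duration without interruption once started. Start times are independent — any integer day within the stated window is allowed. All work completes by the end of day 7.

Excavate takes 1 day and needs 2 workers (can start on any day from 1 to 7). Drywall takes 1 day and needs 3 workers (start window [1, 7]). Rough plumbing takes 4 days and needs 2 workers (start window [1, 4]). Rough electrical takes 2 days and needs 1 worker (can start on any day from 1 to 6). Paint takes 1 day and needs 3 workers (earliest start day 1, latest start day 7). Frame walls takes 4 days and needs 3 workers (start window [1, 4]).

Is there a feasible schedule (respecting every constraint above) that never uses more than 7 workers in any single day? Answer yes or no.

Schedule Excavate@1, Drywall@1, Rough plumbing@2, Rough electrical@6, Paint@2, Frame walls@3: d1:5  d2:5  d3:5  d4:5  d5:5  d6:4  d7:1 — peak 5 ≤ 7.

yes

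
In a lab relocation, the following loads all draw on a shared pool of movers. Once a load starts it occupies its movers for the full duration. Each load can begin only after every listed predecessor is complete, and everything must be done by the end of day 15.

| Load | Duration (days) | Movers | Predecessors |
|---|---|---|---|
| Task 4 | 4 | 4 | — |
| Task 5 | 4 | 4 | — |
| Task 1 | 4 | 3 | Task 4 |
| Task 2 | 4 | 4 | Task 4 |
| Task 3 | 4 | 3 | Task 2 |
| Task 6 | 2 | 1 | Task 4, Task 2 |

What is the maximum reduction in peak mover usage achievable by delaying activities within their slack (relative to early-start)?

Early-start peak: d1:8  d2:8  d3:8  d4:8  d5:7  d6:7  d7:7  d8:7  d9:4  d10:4  d11:3  d12:3  d13:0  d14:0  d15:0 ⇒ 8.
Leveled (Task 4@1, Task 5@9, Task 1@5, Task 2@5, Task 3@9, Task 6@13): d1:4  d2:4  d3:4  d4:4  d5:7  d6:7  d7:7  d8:7  d9:7  d10:7  d11:7  d12:7  d13:1  d14:1  d15:0 ⇒ 7.
Reduction 8 − 7 = 1.

1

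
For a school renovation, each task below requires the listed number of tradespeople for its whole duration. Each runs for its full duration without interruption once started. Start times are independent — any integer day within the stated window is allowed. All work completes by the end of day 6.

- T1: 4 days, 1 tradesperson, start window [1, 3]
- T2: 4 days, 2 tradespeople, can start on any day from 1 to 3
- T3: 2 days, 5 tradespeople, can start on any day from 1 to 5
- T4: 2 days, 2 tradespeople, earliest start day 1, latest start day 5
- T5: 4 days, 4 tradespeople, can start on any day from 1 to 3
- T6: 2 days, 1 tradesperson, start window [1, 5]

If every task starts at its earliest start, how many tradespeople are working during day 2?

15

At early start, day 2 has: T1, T2, T3, T4, T5, T6.
Demand: 1 + 2 + 5 + 2 + 4 + 1 = 15.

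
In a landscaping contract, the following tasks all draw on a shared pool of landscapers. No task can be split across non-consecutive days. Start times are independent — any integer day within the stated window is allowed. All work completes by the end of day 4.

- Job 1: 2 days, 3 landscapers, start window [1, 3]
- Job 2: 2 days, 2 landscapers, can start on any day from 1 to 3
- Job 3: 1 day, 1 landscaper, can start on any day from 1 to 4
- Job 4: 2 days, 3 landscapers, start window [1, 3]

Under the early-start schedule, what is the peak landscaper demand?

9

Early-start schedule: Job 1@1, Job 2@1, Job 3@1, Job 4@1.
Load per day: day 1: 9, day 2: 8, day 3: 0, day 4: 0.
Peak is 9.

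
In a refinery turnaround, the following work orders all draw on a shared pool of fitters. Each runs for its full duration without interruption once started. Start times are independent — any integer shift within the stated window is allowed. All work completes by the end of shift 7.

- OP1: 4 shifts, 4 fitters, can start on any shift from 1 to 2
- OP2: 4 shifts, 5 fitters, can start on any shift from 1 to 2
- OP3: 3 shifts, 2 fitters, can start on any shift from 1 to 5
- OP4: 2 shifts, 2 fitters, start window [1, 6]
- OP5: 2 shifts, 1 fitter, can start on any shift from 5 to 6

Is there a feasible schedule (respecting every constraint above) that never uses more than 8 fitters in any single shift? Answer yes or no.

The minimum achievable peak is 9; 8 < 9, so no feasible schedule stays within the cap.

no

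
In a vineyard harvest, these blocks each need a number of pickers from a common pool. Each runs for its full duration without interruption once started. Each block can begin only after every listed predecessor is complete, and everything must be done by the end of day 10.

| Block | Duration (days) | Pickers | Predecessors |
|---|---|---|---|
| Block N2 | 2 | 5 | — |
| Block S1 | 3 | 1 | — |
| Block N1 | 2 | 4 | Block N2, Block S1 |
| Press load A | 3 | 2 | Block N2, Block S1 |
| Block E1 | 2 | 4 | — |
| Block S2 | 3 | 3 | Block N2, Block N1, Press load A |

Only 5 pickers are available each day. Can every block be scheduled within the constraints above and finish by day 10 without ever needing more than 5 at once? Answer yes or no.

no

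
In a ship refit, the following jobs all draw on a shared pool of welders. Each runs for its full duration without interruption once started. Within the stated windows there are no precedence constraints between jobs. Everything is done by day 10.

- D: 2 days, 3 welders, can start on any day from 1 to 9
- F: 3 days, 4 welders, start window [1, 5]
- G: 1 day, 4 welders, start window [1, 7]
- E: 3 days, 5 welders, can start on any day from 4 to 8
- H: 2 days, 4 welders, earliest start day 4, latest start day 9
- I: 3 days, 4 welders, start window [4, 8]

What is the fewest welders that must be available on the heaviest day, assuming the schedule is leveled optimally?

Early-start (D@1, F@1, G@1, E@4, H@4, I@4) gives peak 13: d1:11  d2:7  d3:4  d4:13  d5:13  d6:9  d7:0  d8:0  d9:0  d10:0.
Shift G→3, H→7, I→7.
Schedule D@1, F@1, G@3, E@4, H@7, I@7: d1:7  d2:7  d3:8  d4:5  d5:5  d6:5  d7:8  d8:8  d9:4  d10:0 — peak 8.

8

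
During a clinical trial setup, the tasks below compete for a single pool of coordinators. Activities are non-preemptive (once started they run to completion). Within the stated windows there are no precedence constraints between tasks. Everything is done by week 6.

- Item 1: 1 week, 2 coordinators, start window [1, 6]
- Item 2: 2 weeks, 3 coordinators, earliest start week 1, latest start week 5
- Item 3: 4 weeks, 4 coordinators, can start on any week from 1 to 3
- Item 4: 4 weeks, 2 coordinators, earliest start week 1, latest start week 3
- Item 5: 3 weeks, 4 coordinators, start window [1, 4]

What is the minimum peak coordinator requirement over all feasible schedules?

10

Early-start (Item 1@1, Item 2@1, Item 3@1, Item 4@1, Item 5@1) gives peak 15: w1:15  w2:13  w3:10  w4:6  w5:0  w6:0.
Shift Item 4→2, Item 5→3.
Schedule Item 1@1, Item 2@1, Item 3@1, Item 4@2, Item 5@3: w1:9  w2:9  w3:10  w4:10  w5:6  w6:0 — peak 10.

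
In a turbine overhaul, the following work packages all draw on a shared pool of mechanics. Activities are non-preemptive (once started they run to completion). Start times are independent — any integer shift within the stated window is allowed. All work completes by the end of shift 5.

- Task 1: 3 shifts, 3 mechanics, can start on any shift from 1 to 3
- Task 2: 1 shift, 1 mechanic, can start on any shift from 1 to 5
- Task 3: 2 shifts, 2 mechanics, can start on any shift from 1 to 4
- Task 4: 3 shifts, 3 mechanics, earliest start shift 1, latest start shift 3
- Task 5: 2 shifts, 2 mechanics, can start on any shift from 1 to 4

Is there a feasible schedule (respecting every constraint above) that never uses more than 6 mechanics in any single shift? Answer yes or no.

Schedule Task 1@1, Task 2@1, Task 3@1, Task 4@3, Task 5@4: s1:6  s2:5  s3:6  s4:5  s5:5 — peak 6 ≤ 6.

yes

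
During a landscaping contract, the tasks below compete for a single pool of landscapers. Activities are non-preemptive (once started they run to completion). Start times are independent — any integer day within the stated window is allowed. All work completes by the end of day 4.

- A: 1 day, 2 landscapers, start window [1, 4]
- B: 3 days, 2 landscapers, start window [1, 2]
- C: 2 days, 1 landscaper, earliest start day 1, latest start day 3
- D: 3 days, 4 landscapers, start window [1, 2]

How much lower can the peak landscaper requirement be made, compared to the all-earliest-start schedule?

Early-start peak: d1:9  d2:7  d3:6  d4:0 ⇒ 9.
Leveled (A@1, B@1, C@1, D@2): d1:5  d2:7  d3:6  d4:4 ⇒ 7.
Reduction 9 − 7 = 2.

2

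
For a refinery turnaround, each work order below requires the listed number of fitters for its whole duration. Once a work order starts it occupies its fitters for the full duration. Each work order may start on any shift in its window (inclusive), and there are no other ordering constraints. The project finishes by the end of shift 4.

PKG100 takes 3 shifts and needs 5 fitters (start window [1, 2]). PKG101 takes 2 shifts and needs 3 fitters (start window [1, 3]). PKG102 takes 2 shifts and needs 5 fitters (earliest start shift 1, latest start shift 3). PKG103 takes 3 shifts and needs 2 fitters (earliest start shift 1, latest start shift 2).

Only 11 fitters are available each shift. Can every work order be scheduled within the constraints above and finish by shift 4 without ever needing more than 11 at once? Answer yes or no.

The minimum achievable peak is 12; 11 < 12, so no feasible schedule stays within the cap.

no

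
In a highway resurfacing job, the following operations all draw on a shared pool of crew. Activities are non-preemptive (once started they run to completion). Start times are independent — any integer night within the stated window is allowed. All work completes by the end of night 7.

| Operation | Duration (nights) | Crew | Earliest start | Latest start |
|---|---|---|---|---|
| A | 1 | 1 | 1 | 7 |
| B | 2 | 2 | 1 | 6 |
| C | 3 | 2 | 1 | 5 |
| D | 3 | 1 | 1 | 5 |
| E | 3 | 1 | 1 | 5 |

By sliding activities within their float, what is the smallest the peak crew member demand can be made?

3

Early-start (A@1, B@1, C@1, D@1, E@1) gives peak 7: n1:7  n2:6  n3:4  n4:0  n5:0  n6:0  n7:0.
Shift C→3, D→2, E→5.
Schedule A@1, B@1, C@3, D@2, E@5: n1:3  n2:3  n3:3  n4:3  n5:3  n6:1  n7:1 — peak 3.
Total crew member-nights = 17 over 7 nights ⇒ peak ≥ ⌈17/7⌉ = 3, so 3 is optimal.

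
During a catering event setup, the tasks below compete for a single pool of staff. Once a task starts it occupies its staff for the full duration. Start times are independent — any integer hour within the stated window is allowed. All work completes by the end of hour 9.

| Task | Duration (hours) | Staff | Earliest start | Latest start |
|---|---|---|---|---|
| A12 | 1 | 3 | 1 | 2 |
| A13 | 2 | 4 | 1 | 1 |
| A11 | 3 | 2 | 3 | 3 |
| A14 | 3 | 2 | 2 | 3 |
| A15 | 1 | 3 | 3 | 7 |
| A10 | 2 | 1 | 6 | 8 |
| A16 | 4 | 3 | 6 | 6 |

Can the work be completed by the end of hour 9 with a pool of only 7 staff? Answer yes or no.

Schedule A12@1, A13@1, A11@3, A14@2, A15@3, A10@6, A16@6: h1:7  h2:6  h3:7  h4:4  h5:2  h6:4  h7:4  h8:3  h9:3 — peak 7 ≤ 7.

yes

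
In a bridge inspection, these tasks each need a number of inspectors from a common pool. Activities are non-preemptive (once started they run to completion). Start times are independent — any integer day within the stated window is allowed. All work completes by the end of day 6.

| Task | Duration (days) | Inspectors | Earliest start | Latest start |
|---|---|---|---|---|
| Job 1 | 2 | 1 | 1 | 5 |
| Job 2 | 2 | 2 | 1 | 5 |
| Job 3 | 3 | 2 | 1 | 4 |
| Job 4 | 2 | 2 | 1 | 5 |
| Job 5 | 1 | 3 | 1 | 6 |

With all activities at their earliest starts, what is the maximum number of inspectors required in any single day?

10

Early-start schedule: Job 1@1, Job 2@1, Job 3@1, Job 4@1, Job 5@1.
Load per day: day 1: 10, day 2: 7, day 3: 2, day 4: 0, day 5: 0, day 6: 0.
Peak is 10.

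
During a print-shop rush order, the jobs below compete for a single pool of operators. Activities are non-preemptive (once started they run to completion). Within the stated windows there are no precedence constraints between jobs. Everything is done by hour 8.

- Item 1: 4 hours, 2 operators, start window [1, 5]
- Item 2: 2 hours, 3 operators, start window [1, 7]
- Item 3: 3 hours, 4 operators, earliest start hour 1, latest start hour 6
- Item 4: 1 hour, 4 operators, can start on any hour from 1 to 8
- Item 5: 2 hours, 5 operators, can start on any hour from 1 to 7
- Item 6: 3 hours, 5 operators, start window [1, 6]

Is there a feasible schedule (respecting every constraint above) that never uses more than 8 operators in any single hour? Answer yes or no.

Schedule Item 1@1, Item 2@5, Item 3@6, Item 4@7, Item 5@1, Item 6@3: h1:7  h2:7  h3:7  h4:7  h5:8  h6:7  h7:8  h8:4 — peak 8 ≤ 8.

yes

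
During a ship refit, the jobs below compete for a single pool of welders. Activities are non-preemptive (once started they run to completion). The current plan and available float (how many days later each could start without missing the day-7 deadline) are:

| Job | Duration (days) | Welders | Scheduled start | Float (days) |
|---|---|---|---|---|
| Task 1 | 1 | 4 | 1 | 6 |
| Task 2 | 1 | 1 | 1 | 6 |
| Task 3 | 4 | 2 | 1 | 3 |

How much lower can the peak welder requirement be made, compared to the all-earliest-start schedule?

3

Early-start peak: d1:7  d2:2  d3:2  d4:2  d5:0  d6:0  d7:0 ⇒ 7.
Leveled (Task 1@1, Task 2@2, Task 3@2): d1:4  d2:3  d3:2  d4:2  d5:2  d6:0  d7:0 ⇒ 4.
Reduction 7 − 4 = 3.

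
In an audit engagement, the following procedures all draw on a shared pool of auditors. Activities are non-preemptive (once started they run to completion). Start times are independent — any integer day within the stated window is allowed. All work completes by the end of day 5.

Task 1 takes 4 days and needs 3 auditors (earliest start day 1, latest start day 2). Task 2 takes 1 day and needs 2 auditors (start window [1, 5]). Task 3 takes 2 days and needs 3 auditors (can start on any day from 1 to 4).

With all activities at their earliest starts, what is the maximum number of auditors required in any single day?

Early-start schedule: Task 1@1, Task 2@1, Task 3@1.
Load per day: day 1: 8, day 2: 6, day 3: 3, day 4: 3, day 5: 0.
Peak is 8.

8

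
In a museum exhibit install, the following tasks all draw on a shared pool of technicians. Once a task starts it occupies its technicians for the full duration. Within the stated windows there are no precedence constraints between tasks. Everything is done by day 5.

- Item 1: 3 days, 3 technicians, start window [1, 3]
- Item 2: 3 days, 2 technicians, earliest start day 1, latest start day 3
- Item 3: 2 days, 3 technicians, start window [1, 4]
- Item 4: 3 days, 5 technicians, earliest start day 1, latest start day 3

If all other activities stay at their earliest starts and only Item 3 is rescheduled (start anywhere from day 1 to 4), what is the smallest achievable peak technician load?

Item 3@1: d1:13  d2:13  d3:10  d4:0  d5:0 → peak 13
Item 3@2: d1:10  d2:13  d3:13  d4:0  d5:0 → peak 13
Item 3@3: d1:10  d2:10  d3:13  d4:3  d5:0 → peak 13
Item 3@4: d1:10  d2:10  d3:10  d4:3  d5:3 → peak 10
Best is Item 3@4, peak 10.

10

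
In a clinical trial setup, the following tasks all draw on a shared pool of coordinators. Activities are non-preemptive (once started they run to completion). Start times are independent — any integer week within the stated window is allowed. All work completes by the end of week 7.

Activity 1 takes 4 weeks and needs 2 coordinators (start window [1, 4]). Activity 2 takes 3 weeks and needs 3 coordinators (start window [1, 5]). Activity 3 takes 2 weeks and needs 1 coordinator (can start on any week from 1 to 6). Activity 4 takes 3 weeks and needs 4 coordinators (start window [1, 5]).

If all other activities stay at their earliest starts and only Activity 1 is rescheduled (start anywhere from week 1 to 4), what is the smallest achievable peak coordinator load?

Activity 1@1: w1:10  w2:10  w3:9  w4:2  w5:0  w6:0  w7:0 → peak 10
Activity 1@2: w1:8  w2:10  w3:9  w4:2  w5:2  w6:0  w7:0 → peak 10
Activity 1@3: w1:8  w2:8  w3:9  w4:2  w5:2  w6:2  w7:0 → peak 9
Activity 1@4: w1:8  w2:8  w3:7  w4:2  w5:2  w6:2  w7:2 → peak 8
Best is Activity 1@4, peak 8.

8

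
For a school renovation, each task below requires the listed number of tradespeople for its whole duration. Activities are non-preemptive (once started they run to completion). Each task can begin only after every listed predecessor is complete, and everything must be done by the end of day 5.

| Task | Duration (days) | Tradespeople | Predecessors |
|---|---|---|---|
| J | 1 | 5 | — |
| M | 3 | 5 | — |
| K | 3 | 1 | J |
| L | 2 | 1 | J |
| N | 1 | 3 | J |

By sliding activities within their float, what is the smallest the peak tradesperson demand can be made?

Early-start (J@1, M@1, K@2, L@2, N@2) gives peak 10: d1:10  d2:10  d3:7  d4:1  d5:0.
Shift M→2, N→5.
Schedule J@1, M@2, K@2, L@2, N@5: d1:5  d2:7  d3:7  d4:6  d5:3 — peak 7.

7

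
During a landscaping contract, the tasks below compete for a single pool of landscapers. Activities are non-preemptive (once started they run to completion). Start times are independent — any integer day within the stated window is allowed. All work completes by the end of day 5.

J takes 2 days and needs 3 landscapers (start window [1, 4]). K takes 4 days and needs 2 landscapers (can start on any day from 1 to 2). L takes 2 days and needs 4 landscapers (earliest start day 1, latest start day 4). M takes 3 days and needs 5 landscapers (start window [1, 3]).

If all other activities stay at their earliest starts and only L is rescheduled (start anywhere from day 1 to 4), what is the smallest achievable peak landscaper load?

10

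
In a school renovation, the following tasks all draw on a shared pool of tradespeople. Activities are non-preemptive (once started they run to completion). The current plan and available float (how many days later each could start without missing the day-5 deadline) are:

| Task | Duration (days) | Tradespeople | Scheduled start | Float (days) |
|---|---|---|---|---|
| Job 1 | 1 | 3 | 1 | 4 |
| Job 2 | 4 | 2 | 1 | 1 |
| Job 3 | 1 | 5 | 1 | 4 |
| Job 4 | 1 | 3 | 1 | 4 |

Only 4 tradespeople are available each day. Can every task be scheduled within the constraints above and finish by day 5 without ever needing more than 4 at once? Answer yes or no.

no

The minimum achievable peak is 5; 4 < 5, so no feasible schedule stays within the cap.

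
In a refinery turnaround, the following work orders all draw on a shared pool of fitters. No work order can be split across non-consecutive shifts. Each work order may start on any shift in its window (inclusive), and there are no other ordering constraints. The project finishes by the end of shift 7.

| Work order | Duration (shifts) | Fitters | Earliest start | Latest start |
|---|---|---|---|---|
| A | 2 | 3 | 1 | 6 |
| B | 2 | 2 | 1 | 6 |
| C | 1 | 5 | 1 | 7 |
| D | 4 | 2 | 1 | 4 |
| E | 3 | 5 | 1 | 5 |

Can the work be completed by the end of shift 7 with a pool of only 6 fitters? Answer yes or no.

no

The minimum achievable peak is 7; 6 < 7, so no feasible schedule stays within the cap.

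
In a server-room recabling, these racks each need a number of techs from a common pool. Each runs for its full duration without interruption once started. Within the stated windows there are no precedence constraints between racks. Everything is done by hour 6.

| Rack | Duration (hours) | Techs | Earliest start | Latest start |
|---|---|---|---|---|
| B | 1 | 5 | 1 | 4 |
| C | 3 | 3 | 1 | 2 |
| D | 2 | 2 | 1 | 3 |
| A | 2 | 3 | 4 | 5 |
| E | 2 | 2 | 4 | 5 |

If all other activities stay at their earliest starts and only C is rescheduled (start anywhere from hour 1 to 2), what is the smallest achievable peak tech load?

C@1: h1:10  h2:5  h3:3  h4:5  h5:5  h6:0 → peak 10
C@2: h1:7  h2:5  h3:3  h4:8  h5:5  h6:0 → peak 8
Best is C@2, peak 8.

8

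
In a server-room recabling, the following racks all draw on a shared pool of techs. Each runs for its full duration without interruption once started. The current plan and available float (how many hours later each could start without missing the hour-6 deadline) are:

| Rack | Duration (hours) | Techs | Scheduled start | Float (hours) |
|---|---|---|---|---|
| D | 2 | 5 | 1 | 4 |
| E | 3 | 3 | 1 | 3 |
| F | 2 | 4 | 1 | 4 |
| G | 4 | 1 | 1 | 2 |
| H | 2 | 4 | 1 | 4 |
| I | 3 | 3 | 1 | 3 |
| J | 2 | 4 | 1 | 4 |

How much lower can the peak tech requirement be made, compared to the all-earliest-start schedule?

13

Early-start peak: h1:24  h2:24  h3:7  h4:1  h5:0  h6:0 ⇒ 24.
Leveled (D@1, E@1, F@3, G@1, H@5, I@3, J@5): h1:9  h2:9  h3:11  h4:8  h5:11  h6:8 ⇒ 11.
Reduction 24 − 11 = 13.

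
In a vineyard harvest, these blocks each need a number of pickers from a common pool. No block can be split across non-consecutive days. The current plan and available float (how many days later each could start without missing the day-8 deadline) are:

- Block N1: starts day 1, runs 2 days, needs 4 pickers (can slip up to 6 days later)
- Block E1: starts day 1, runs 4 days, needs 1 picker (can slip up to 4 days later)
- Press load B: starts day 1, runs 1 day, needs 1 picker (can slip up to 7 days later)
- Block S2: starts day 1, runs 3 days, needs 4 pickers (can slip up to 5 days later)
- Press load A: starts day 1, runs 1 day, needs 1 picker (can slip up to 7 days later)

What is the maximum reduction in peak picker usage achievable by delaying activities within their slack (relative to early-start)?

6

Early-start peak: d1:11  d2:9  d3:5  d4:1  d5:0  d6:0  d7:0  d8:0 ⇒ 11.
Leveled (Block N1@1, Block E1@1, Press load B@3, Block S2@4, Press load A@3): d1:5  d2:5  d3:3  d4:5  d5:4  d6:4  d7:0  d8:0 ⇒ 5.
Reduction 11 − 5 = 6.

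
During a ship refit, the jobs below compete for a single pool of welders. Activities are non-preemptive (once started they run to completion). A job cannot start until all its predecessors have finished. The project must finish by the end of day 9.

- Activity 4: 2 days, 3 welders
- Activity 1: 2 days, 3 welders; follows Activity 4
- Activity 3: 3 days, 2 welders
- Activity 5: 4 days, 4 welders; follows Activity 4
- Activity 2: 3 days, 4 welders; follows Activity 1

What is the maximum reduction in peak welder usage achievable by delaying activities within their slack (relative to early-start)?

Early-start peak: d1:5  d2:5  d3:9  d4:7  d5:8  d6:8  d7:4  d8:0  d9:0 ⇒ 9.
Leveled (Activity 4@1, Activity 1@3, Activity 3@5, Activity 5@3, Activity 2@7): d1:3  d2:3  d3:7  d4:7  d5:6  d6:6  d7:6  d8:4  d9:4 ⇒ 7.
Reduction 9 − 7 = 2.

2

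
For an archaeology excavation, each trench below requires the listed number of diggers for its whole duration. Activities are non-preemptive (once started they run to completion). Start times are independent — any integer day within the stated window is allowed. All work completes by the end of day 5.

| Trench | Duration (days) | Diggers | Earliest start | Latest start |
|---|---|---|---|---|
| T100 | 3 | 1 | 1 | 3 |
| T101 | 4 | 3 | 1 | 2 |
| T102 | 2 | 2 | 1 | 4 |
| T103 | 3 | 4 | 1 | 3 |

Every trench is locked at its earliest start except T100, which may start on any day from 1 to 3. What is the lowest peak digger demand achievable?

9

T100@1: d1:10  d2:10  d3:8  d4:3  d5:0 → peak 10
T100@2: d1:9  d2:10  d3:8  d4:4  d5:0 → peak 10
T100@3: d1:9  d2:9  d3:8  d4:4  d5:1 → peak 9
Best is T100@3, peak 9.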